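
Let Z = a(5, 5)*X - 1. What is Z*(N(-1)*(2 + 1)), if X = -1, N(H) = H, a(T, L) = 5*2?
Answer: 33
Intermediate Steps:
a(T, L) = 10
Z = -11 (Z = 10*(-1) - 1 = -10 - 1 = -11)
Z*(N(-1)*(2 + 1)) = -(-11)*(2 + 1) = -(-11)*3 = -11*(-3) = 33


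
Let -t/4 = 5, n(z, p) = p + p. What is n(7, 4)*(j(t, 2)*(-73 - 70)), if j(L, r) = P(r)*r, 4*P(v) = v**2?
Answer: -2288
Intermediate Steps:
n(z, p) = 2*p
t = -20 (t = -4*5 = -20)
P(v) = v**2/4
j(L, r) = r**3/4 (j(L, r) = (r**2/4)*r = r**3/4)
n(7, 4)*(j(t, 2)*(-73 - 70)) = (2*4)*(((1/4)*2**3)*(-73 - 70)) = 8*(((1/4)*8)*(-143)) = 8*(2*(-143)) = 8*(-286) = -2288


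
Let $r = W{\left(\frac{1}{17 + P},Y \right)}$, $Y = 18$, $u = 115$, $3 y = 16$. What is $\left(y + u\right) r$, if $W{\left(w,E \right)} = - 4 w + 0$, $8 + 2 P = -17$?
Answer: $- \frac{2888}{27} \approx -106.96$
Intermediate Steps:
$y = \frac{16}{3}$ ($y = \frac{1}{3} \cdot 16 = \frac{16}{3} \approx 5.3333$)
$P = - \frac{25}{2}$ ($P = -4 + \frac{1}{2} \left(-17\right) = -4 - \frac{17}{2} = - \frac{25}{2} \approx -12.5$)
$W{\left(w,E \right)} = - 4 w$
$r = - \frac{8}{9}$ ($r = - \frac{4}{17 - \frac{25}{2}} = - \frac{4}{\frac{9}{2}} = \left(-4\right) \frac{2}{9} = - \frac{8}{9} \approx -0.88889$)
$\left(y + u\right) r = \left(\frac{16}{3} + 115\right) \left(- \frac{8}{9}\right) = \frac{361}{3} \left(- \frac{8}{9}\right) = - \frac{2888}{27}$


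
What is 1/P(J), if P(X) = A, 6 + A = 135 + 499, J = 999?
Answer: 1/628 ≈ 0.0015924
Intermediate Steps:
A = 628 (A = -6 + (135 + 499) = -6 + 634 = 628)
P(X) = 628
1/P(J) = 1/628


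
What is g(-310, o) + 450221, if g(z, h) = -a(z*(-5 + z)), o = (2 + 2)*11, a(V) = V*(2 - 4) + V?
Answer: 547871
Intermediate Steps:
a(V) = -V (a(V) = V*(-2) + V = -2*V + V = -V)
o = 44 (o = 4*11 = 44)
g(z, h) = z*(-5 + z) (g(z, h) = -(-1)*z*(-5 + z) = z*(-5 + z))
g(-310, o) + 450221 = -310*(-5 - 310) + 450221 = -310*(-315) + 450221 = 97650 + 450221 = 547871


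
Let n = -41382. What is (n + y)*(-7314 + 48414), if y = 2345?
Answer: -1604420700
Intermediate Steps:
(n + y)*(-7314 + 48414) = (-41382 + 2345)*(-7314 + 48414) = -39037*41100 = -1604420700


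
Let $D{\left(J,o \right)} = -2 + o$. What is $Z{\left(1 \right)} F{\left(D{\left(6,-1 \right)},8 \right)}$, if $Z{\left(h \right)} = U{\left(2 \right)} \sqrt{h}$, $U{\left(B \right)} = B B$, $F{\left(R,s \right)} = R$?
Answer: $-12$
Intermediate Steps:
$U{\left(B \right)} = B^{2}$
$Z{\left(h \right)} = 4 \sqrt{h}$ ($Z{\left(h \right)} = 2^{2} \sqrt{h} = 4 \sqrt{h}$)
$Z{\left(1 \right)} F{\left(D{\left(6,-1 \right)},8 \right)} = 4 \sqrt{1} \left(-2 - 1\right) = 4 \cdot 1 \left(-3\right) = 4 \left(-3\right) = -12$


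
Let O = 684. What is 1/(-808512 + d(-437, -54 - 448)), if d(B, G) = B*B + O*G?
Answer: -1/960911 ≈ -1.0407e-6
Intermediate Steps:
d(B, G) = B**2 + 684*G (d(B, G) = B*B + 684*G = B**2 + 684*G)
1/(-808512 + d(-437, -54 - 448)) = 1/(-808512 + ((-437)**2 + 684*(-54 - 448))) = 1/(-808512 + (190969 + 684*(-502))) = 1/(-808512 + (190969 - 343368)) = 1/(-808512 - 152399) = 1/(-960911) = -1/960911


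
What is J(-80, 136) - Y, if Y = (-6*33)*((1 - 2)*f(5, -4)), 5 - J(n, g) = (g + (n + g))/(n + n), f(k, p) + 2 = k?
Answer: -2939/5 ≈ -587.80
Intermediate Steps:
f(k, p) = -2 + k
J(n, g) = 5 - (n + 2*g)/(2*n) (J(n, g) = 5 - (g + (n + g))/(n + n) = 5 - (g + (g + n))/(2*n) = 5 - (n + 2*g)*1/(2*n) = 5 - (n + 2*g)/(2*n))
Y = 594 (Y = (-6*33)*((1 - 2)*(-2 + 5)) = -(-198)*3 = -198*(-3) = 594)
J(-80, 136) - Y = (9/2 - 1*136/(-80)) - 1*594 = (9/2 - 1*136*(-1/80)) - 594 = (9/2 + 17/10) - 594 = 31/5 - 594 = -2939/5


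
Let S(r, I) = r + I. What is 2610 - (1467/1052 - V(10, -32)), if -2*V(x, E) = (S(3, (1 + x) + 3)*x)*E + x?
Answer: 5600433/1052 ≈ 5323.6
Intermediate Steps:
S(r, I) = I + r
V(x, E) = -x/2 - E*x*(7 + x)/2 (V(x, E) = -(((((1 + x) + 3) + 3)*x)*E + x)/2 = -((((4 + x) + 3)*x)*E + x)/2 = -(((7 + x)*x)*E + x)/2 = -((x*(7 + x))*E + x)/2 = -(E*x*(7 + x) + x)/2 = -(x + E*x*(7 + x))/2 = -x/2 - E*x*(7 + x)/2)
2610 - (1467/1052 - V(10, -32)) = 2610 - (1467/1052 - (-1)*10*(1 - 32*(7 + 10))/2) = 2610 - (1467*(1/1052) - (-1)*10*(1 - 32*17)/2) = 2610 - (1467/1052 - (-1)*10*(1 - 544)/2) = 2610 - (1467/1052 - (-1)*10*(-543)/2) = 2610 - (1467/1052 - 1*2715) = 2610 - (1467/1052 - 2715) = 2610 - 1*(-2854713/1052) = 2610 + 2854713/1052 = 5600433/1052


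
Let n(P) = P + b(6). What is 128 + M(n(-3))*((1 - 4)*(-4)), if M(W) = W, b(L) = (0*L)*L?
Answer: 92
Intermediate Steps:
b(L) = 0 (b(L) = 0*L = 0)
n(P) = P (n(P) = P + 0 = P)
128 + M(n(-3))*((1 - 4)*(-4)) = 128 - 3*(1 - 4)*(-4) = 128 - (-9)*(-4) = 128 - 3*12 = 128 - 36 = 92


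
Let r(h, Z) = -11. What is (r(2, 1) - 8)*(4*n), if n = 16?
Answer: -1216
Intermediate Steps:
(r(2, 1) - 8)*(4*n) = (-11 - 8)*(4*16) = -19*64 = -1216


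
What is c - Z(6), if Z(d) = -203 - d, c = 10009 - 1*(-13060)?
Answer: 23278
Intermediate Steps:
c = 23069 (c = 10009 + 13060 = 23069)
c - Z(6) = 23069 - (-203 - 1*6) = 23069 - (-203 - 6) = 23069 - 1*(-209) = 23069 + 209 = 23278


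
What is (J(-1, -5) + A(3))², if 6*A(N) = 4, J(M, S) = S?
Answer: 169/9 ≈ 18.778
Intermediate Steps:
A(N) = ⅔ (A(N) = (⅙)*4 = ⅔)
(J(-1, -5) + A(3))² = (-5 + ⅔)² = (-13/3)² = 169/9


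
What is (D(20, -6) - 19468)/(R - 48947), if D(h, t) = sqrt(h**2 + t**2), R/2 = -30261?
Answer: 19468/109469 - 2*sqrt(109)/109469 ≈ 0.17765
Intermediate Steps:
R = -60522 (R = 2*(-30261) = -60522)
(D(20, -6) - 19468)/(R - 48947) = (sqrt(20**2 + (-6)**2) - 19468)/(-60522 - 48947) = (sqrt(400 + 36) - 19468)/(-109469) = (sqrt(436) - 19468)*(-1/109469) = (2*sqrt(109) - 19468)*(-1/109469) = (-19468 + 2*sqrt(109))*(-1/109469) = 19468/109469 - 2*sqrt(109)/109469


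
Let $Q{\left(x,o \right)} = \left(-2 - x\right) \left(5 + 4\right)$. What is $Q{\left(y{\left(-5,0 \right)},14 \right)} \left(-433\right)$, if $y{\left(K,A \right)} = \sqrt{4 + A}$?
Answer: $15588$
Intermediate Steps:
$Q{\left(x,o \right)} = -18 - 9 x$ ($Q{\left(x,o \right)} = \left(-2 - x\right) 9 = -18 - 9 x$)
$Q{\left(y{\left(-5,0 \right)},14 \right)} \left(-433\right) = \left(-18 - 9 \sqrt{4 + 0}\right) \left(-433\right) = \left(-18 - 9 \sqrt{4}\right) \left(-433\right) = \left(-18 - 18\right) \left(-433\right) = \left(-36\right) \left(-433\right) = 15588$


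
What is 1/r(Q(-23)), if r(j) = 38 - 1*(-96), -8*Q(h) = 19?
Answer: 1/134 ≈ 0.0074627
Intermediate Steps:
Q(h) = -19/8 (Q(h) = -1/8*19 = -19/8)
r(j) = 134 (r(j) = 38 + 96 = 134)
1/r(Q(-23)) = 1/134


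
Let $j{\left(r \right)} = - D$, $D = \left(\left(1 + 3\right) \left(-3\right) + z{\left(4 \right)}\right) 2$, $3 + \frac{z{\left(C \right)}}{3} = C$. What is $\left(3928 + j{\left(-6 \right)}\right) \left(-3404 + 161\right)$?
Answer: $-12796878$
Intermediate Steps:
$z{\left(C \right)} = -9 + 3 C$
$D = -18$ ($D = \left(\left(1 + 3\right) \left(-3\right) + \left(-9 + 3 \cdot 4\right)\right) 2 = \left(4 \left(-3\right) + \left(-9 + 12\right)\right) 2 = \left(-12 + 3\right) 2 = \left(-9\right) 2 = -18$)
$j{\left(r \right)} = 18$ ($j{\left(r \right)} = \left(-1\right) \left(-18\right) = 18$)
$\left(3928 + j{\left(-6 \right)}\right) \left(-3404 + 161\right) = \left(3928 + 18\right) \left(-3404 + 161\right) = 3946 \left(-3243\right) = -12796878$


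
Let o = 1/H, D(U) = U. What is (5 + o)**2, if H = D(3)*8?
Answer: 14641/576 ≈ 25.418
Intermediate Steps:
H = 24 (H = 3*8 = 24)
o = 1/24 ≈ 0.041667
(5 + o)**2 = (5 + 1/24)**2 = (121/24)**2 = 14641/576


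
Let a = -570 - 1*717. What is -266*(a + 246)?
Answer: 276906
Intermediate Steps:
a = -1287 (a = -570 - 717 = -1287)
-266*(a + 246) = -266*(-1287 + 246) = -266*(-1041) = 276906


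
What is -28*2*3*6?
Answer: -1008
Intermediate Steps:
-28*2*3*6 = -168*6 = -28*36 = -1008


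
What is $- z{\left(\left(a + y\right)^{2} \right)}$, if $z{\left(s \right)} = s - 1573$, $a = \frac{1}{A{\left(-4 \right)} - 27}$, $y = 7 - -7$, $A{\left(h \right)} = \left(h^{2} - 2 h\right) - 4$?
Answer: $\frac{67668}{49} \approx 1381.0$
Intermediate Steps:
$A{\left(h \right)} = -4 + h^{2} - 2 h$
$y = 14$ ($y = 7 + 7 = 14$)
$a = - \frac{1}{7}$ ($a = \frac{1}{\left(-4 + \left(-4\right)^{2} - -8\right) - 27} = \frac{1}{\left(-4 + 16 + 8\right) - 27} = \frac{1}{20 - 27} = \frac{1}{-7} = - \frac{1}{7} \approx -0.14286$)
$z{\left(s \right)} = -1573 + s$
$- z{\left(\left(a + y\right)^{2} \right)} = - (-1573 + \left(- \frac{1}{7} + 14\right)^{2}) = - (-1573 + \left(\frac{97}{7}\right)^{2}) = - (-1573 + \frac{9409}{49}) = \left(-1\right) \left(- \frac{67668}{49}\right) = \frac{67668}{49}$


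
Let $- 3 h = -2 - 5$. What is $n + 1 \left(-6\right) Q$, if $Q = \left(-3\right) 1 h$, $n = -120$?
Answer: $-78$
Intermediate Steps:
$h = \frac{7}{3}$ ($h = - \frac{-2 - 5}{3} = \left(- \frac{1}{3}\right) \left(-7\right) = \frac{7}{3} \approx 2.3333$)
$Q = -7$ ($Q = \left(-3\right) 1 \cdot \frac{7}{3} = \left(-3\right) \frac{7}{3} = -7$)
$n + 1 \left(-6\right) Q = -120 + 1 \left(-6\right) \left(-7\right) = -120 - -42 = -120 + 42 = -78$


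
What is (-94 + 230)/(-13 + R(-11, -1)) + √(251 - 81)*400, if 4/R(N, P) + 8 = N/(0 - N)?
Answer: -1224/121 + 400*√170 ≈ 5205.3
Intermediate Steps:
R(N, P) = -4/9 (R(N, P) = 4/(-8 + N/(0 - N)) = 4/(-8 + N/((-N))) = 4/(-8 + N*(-1/N)) = 4/(-8 - 1) = 4/(-9) = 4*(-⅑) = -4/9)
(-94 + 230)/(-13 + R(-11, -1)) + √(251 - 81)*400 = (-94 + 230)/(-13 - 4/9) + √(251 - 81)*400 = 136/(-121/9) + √170*400 = 136*(-9/121) + 400*√170 = -1224/121 + 400*√170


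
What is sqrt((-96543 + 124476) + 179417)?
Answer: 5*sqrt(8294) ≈ 455.36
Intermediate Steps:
sqrt((-96543 + 124476) + 179417) = sqrt(27933 + 179417) = sqrt(207350) = 5*sqrt(8294)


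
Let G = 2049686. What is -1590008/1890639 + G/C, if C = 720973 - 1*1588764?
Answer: -5255010921682/1640679508449 ≈ -3.2029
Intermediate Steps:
C = -867791 (C = 720973 - 1588764 = -867791)
-1590008/1890639 + G/C = -1590008/1890639 + 2049686/(-867791) = -1590008*1/1890639 + 2049686*(-1/867791) = -1590008/1890639 - 2049686/867791 = -5255010921682/1640679508449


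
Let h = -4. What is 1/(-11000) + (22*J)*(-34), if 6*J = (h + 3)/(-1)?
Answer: -4114003/33000 ≈ -124.67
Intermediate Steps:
J = ⅙ (J = ((-4 + 3)/(-1))/6 = (-1*(-1))/6 = (⅙)*1 = ⅙ ≈ 0.16667)
1/(-11000) + (22*J)*(-34) = 1/(-11000) + (22*(⅙))*(-34) = -1/11000 + (11/3)*(-34) = -1/11000 - 374/3 = -4114003/33000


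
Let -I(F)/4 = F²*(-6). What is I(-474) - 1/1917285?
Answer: 10338430191839/1917285 ≈ 5.3922e+6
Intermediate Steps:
I(F) = 24*F² (I(F) = -4*F²*(-6) = -(-24)*F² = 24*F²)
I(-474) - 1/1917285 = 24*(-474)² - 1/1917285 = 24*224676 - 1*1/1917285 = 5392224 - 1/1917285 = 10338430191839/1917285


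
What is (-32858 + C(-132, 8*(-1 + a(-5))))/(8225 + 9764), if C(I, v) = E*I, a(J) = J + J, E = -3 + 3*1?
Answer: -32858/17989 ≈ -1.8266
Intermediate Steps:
E = 0 (E = -3 + 3 = 0)
a(J) = 2*J
C(I, v) = 0 (C(I, v) = 0*I = 0)
(-32858 + C(-132, 8*(-1 + a(-5))))/(8225 + 9764) = (-32858 + 0)/(8225 + 9764) = -32858/17989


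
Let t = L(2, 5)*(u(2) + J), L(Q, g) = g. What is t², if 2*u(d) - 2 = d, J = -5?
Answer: 225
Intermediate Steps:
u(d) = 1 + d/2
t = -15 (t = 5*((1 + (½)*2) - 5) = 5*((1 + 1) - 5) = 5*(2 - 5) = 5*(-3) = -15)
t² = (-15)² = 225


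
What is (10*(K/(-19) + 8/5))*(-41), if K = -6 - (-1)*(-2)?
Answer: -15744/19 ≈ -828.63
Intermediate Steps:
K = -8 (K = -6 - 1*2 = -6 - 2 = -8)
(10*(K/(-19) + 8/5))*(-41) = (10*(-8/(-19) + 8/5))*(-41) = (10*(-8*(-1/19) + 8*(⅕)))*(-41) = (10*(8/19 + 8/5))*(-41) = (10*(192/95))*(-41) = (384/19)*(-41) = -15744/19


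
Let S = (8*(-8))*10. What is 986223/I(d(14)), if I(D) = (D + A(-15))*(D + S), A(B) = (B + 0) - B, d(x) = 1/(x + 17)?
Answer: -315920101/6613 ≈ -47773.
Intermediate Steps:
d(x) = 1/(17 + x)
A(B) = 0 (A(B) = B - B = 0)
S = -640 (S = -64*10 = -640)
I(D) = D*(-640 + D) (I(D) = (D + 0)*(D - 640) = D*(-640 + D))
986223/I(d(14)) = 986223/(((-640 + 1/(17 + 14))/(17 + 14))) = 986223/(((-640 + 1/31)/31)) = 986223/(((1/31)*(-19839/31))) = 986223/(-19839/961) = 986223*(-961/19839) = -315920101/6613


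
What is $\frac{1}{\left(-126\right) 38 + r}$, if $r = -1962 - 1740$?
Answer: $- \frac{1}{8490} \approx -0.00011779$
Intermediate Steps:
$r = -3702$ ($r = -1962 - 1740 = -3702$)
$\frac{1}{\left(-126\right) 38 + r} = \frac{1}{\left(-126\right) 38 - 3702} = \frac{1}{-4788 - 3702} = \frac{1}{-8490} = - \frac{1}{8490}$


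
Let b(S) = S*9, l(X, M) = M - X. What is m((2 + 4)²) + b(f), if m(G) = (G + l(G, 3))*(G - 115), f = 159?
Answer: 1194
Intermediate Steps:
b(S) = 9*S
m(G) = -345 + 3*G (m(G) = (G + (3 - G))*(G - 115) = 3*(-115 + G) = -345 + 3*G)
m((2 + 4)²) + b(f) = (-345 + 3*(2 + 4)²) + 9*159 = (-345 + 3*6²) + 1431 = (-345 + 3*36) + 1431 = (-345 + 108) + 1431 = -237 + 1431 = 1194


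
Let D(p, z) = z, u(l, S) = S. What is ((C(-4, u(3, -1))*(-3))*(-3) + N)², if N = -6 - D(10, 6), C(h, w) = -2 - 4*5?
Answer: 44100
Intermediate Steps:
C(h, w) = -22 (C(h, w) = -2 - 20 = -22)
N = -12 (N = -6 - 1*6 = -6 - 6 = -12)
((C(-4, u(3, -1))*(-3))*(-3) + N)² = (-22*(-3)*(-3) - 12)² = (66*(-3) - 12)² = (-198 - 12)² = (-210)² = 44100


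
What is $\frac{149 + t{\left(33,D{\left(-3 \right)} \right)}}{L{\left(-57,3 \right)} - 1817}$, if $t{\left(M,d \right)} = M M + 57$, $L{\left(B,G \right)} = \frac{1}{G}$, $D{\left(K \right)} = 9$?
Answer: $- \frac{777}{1090} \approx -0.71284$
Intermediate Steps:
$t{\left(M,d \right)} = 57 + M^{2}$ ($t{\left(M,d \right)} = M^{2} + 57 = 57 + M^{2}$)
$\frac{149 + t{\left(33,D{\left(-3 \right)} \right)}}{L{\left(-57,3 \right)} - 1817} = \frac{149 + \left(57 + 33^{2}\right)}{\frac{1}{3} - 1817} = \frac{149 + \left(57 + 1089\right)}{\frac{1}{3} - 1817} = \frac{149 + 1146}{- \frac{5450}{3}} = 1295 \left(- \frac{3}{5450}\right) = - \frac{777}{1090}$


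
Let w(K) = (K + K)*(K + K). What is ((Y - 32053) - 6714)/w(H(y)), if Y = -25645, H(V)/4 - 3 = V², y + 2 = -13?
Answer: -16103/831744 ≈ -0.019361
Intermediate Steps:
y = -15 (y = -2 - 13 = -15)
H(V) = 12 + 4*V²
w(K) = 4*K² (w(K) = (2*K)*(2*K) = 4*K²)
((Y - 32053) - 6714)/w(H(y)) = ((-25645 - 32053) - 6714)/((4*(12 + 4*(-15)²)²)) = (-57698 - 6714)/((4*(12 + 4*225)²)) = -64412*1/(4*(12 + 900)²) = -64412/(4*912²) = -64412/(4*831744) = -64412/3326976 = -64412*1/3326976 = -16103/831744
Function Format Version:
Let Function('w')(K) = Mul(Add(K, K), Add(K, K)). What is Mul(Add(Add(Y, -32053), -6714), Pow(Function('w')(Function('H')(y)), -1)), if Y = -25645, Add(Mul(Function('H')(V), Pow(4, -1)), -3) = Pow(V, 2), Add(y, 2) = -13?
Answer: Rational(-16103, 831744) ≈ -0.019361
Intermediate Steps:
y = -15 (y = Add(-2, -13) = -15)
Function('H')(V) = Add(12, Mul(4, Pow(V, 2)))
Function('w')(K) = Mul(4, Pow(K, 2)) (Function('w')(K) = Mul(Mul(2, K), Mul(2, K)) = Mul(4, Pow(K, 2)))
Mul(Add(Add(Y, -32053), -6714), Pow(Function('w')(Function('H')(y)), -1)) = Mul(Add(Add(-25645, -32053), -6714), Pow(Mul(4, Pow(Add(12, Mul(4, Pow(-15, 2))), 2)), -1)) = Mul(Add(-57698, -6714), Pow(Mul(4, Pow(Add(12, Mul(4, 225)), 2)), -1)) = Mul(-64412, Pow(Mul(4, Pow(Add(12, 900), 2)), -1)) = Mul(-64412, Pow(Mul(4, Pow(912, 2)), -1)) = Mul(-64412, Pow(Mul(4, 831744), -1)) = Mul(-64412, Pow(3326976, -1)) = Mul(-64412, Rational(1, 3326976)) = Rational(-16103, 831744)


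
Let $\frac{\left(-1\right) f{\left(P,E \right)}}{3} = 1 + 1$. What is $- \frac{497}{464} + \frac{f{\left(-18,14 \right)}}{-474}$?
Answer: $- \frac{38799}{36656} \approx -1.0585$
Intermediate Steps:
$f{\left(P,E \right)} = -6$ ($f{\left(P,E \right)} = - 3 \left(1 + 1\right) = \left(-3\right) 2 = -6$)
$- \frac{497}{464} + \frac{f{\left(-18,14 \right)}}{-474} = - \frac{497}{464} - \frac{6}{-474} = \left(-497\right) \frac{1}{464} - - \frac{1}{79} = - \frac{497}{464} + \frac{1}{79} = - \frac{38799}{36656}$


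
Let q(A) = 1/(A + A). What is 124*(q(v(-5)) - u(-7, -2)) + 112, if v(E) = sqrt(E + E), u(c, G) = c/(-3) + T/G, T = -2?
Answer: -904/3 - 31*I*sqrt(10)/5 ≈ -301.33 - 19.606*I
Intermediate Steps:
u(c, G) = -2/G - c/3 (u(c, G) = c/(-3) - 2/G = c*(-1/3) - 2/G = -c/3 - 2/G = -2/G - c/3)
v(E) = sqrt(2)*sqrt(E) (v(E) = sqrt(2*E) = sqrt(2)*sqrt(E))
q(A) = 1/(2*A)
124*(q(v(-5)) - u(-7, -2)) + 112 = 124*(1/(2*((sqrt(2)*sqrt(-5)))) - (-2/(-2) - 1/3*(-7))) + 112 = 124*(1/(2*((sqrt(2)*(I*sqrt(5))))) - (-2*(-1/2) + 7/3)) + 112 = 124*(1/(2*((I*sqrt(10)))) - (1 + 7/3)) + 112 = 124*((-I*sqrt(10)/10)/2 - 1*10/3) + 112 = 124*(-I*sqrt(10)/20 - 10/3) + 112 = 124*(-10/3 - I*sqrt(10)/20) + 112 = (-1240/3 - 31*I*sqrt(10)/5) + 112 = -904/3 - 31*I*sqrt(10)/5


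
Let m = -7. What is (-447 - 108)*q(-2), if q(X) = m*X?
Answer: -7770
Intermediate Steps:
q(X) = -7*X
(-447 - 108)*q(-2) = (-447 - 108)*(-7*(-2)) = -555*14 = -7770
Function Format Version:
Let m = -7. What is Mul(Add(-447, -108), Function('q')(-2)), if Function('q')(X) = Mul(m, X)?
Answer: -7770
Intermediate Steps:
Function('q')(X) = Mul(-7, X)
Mul(Add(-447, -108), Function('q')(-2)) = Mul(Add(-447, -108), Mul(-7, -2)) = Mul(-555, 14) = -7770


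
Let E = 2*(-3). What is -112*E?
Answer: 672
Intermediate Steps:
E = -6
-112*E = -112*(-6) = 672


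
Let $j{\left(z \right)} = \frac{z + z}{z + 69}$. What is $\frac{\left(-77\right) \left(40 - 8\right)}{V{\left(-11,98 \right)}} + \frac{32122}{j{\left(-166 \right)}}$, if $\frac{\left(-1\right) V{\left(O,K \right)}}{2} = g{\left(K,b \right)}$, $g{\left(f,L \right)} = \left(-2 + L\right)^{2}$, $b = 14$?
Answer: $\frac{14034035}{1494} \approx 9393.6$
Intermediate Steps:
$V{\left(O,K \right)} = -288$ ($V{\left(O,K \right)} = - 2 \left(-2 + 14\right)^{2} = - 2 \cdot 12^{2} = \left(-2\right) 144 = -288$)
$j{\left(z \right)} = \frac{2 z}{69 + z}$
$\frac{\left(-77\right) \left(40 - 8\right)}{V{\left(-11,98 \right)}} + \frac{32122}{j{\left(-166 \right)}} = \frac{\left(-77\right) \left(40 - 8\right)}{-288} + \frac{32122}{2 \left(-166\right) \frac{1}{69 - 166}} = \left(-77\right) 32 \left(- \frac{1}{288}\right) + \frac{32122}{2 \left(-166\right) \frac{1}{-97}} = \left(-2464\right) \left(- \frac{1}{288}\right) + \frac{32122}{2 \left(-166\right) \left(- \frac{1}{97}\right)} = \frac{77}{9} + \frac{32122}{\frac{332}{97}} = \frac{77}{9} + 32122 \cdot \frac{97}{332} = \frac{77}{9} + \frac{1557917}{166} = \frac{14034035}{1494}$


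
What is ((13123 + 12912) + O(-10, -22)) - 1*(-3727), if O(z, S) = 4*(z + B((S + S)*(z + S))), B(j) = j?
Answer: 35354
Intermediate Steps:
O(z, S) = 4*z + 8*S*(S + z) (O(z, S) = 4*(z + (S + S)*(z + S)) = 4*(z + (2*S)*(S + z)) = 4*(z + 2*S*(S + z)) = 4*z + 8*S*(S + z))
((13123 + 12912) + O(-10, -22)) - 1*(-3727) = ((13123 + 12912) + (4*(-10) + 8*(-22)*(-22 - 10))) - 1*(-3727) = (26035 + (-40 + 8*(-22)*(-32))) + 3727 = (26035 + (-40 + 5632)) + 3727 = (26035 + 5592) + 3727 = 31627 + 3727 = 35354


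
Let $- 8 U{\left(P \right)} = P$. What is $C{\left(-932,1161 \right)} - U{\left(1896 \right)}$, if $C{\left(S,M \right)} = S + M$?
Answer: $466$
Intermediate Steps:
$U{\left(P \right)} = - \frac{P}{8}$
$C{\left(S,M \right)} = M + S$
$C{\left(-932,1161 \right)} - U{\left(1896 \right)} = \left(1161 - 932\right) - \left(- \frac{1}{8}\right) 1896 = 229 - -237 = 229 + 237 = 466$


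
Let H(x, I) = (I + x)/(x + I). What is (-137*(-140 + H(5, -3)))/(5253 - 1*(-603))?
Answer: 19043/5856 ≈ 3.2519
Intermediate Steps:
H(x, I) = 1 (H(x, I) = (I + x)/(I + x) = 1)
(-137*(-140 + H(5, -3)))/(5253 - 1*(-603)) = (-137*(-140 + 1))/(5253 - 1*(-603)) = (-137*(-139))/(5253 + 603) = 19043/5856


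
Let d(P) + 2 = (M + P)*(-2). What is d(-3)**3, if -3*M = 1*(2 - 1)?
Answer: 2744/27 ≈ 101.63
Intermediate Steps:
M = -1/3 (M = -(2 - 1)/3 = -1/3 ≈ -0.33333)
d(P) = -4/3 - 2*P (d(P) = -2 + (-1/3 + P)*(-2) = -2 + (2/3 - 2*P) = -4/3 - 2*P)
d(-3)**3 = (-4/3 - 2*(-3))**3 = (-4/3 + 6)**3 = (14/3)**3 = 2744/27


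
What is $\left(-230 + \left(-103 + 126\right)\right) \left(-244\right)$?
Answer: $50508$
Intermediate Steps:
$\left(-230 + \left(-103 + 126\right)\right) \left(-244\right) = \left(-230 + 23\right) \left(-244\right) = \left(-207\right) \left(-244\right) = 50508$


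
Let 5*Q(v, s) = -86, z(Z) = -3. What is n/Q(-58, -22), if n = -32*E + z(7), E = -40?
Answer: -6385/86 ≈ -74.244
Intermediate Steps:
Q(v, s) = -86/5 (Q(v, s) = (⅕)*(-86) = -86/5)
n = 1277 (n = -32*(-40) - 3 = 1280 - 3 = 1277)
n/Q(-58, -22) = 1277/(-86/5) = 1277*(-5/86) = -6385/86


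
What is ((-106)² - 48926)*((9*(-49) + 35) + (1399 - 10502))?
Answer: 358394210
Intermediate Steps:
((-106)² - 48926)*((9*(-49) + 35) + (1399 - 10502)) = (11236 - 48926)*((-441 + 35) - 9103) = -37690*(-406 - 9103) = -37690*(-9509) = 358394210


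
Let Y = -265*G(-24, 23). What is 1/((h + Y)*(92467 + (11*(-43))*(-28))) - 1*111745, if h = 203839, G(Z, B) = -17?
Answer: -2461100104999079/22024252584 ≈ -1.1175e+5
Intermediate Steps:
Y = 4505 (Y = -265*(-17) = 4505)
1/((h + Y)*(92467 + (11*(-43))*(-28))) - 1*111745 = 1/((203839 + 4505)*(92467 + (11*(-43))*(-28))) - 1*111745 = 1/(208344*(92467 - 473*(-28))) - 111745 = 1/(208344*(92467 + 13244)) - 111745 = 1/(208344*105711) - 111745 = 1/22024252584 - 111745 = -2461100104999079/22024252584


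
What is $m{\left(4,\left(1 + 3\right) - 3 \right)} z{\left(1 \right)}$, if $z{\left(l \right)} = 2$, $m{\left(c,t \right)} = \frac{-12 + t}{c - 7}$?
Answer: $\frac{22}{3} \approx 7.3333$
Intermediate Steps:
$m{\left(c,t \right)} = \frac{-12 + t}{-7 + c}$
$m{\left(4,\left(1 + 3\right) - 3 \right)} z{\left(1 \right)} = \frac{-12 + \left(\left(1 + 3\right) - 3\right)}{-7 + 4} \cdot 2 = \frac{-12 + \left(4 - 3\right)}{-3} \cdot 2 = - \frac{-12 + 1}{3} \cdot 2 = \left(- \frac{1}{3}\right) \left(-11\right) 2 = \frac{11}{3} \cdot 2 = \frac{22}{3}$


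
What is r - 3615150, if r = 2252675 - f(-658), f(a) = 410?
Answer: -1362885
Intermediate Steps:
r = 2252265 (r = 2252675 - 1*410 = 2252675 - 410 = 2252265)
r - 3615150 = 2252265 - 3615150 = -1362885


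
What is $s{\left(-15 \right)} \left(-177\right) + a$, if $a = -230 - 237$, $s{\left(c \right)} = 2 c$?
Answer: $4843$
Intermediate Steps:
$a = -467$ ($a = -230 - 237 = -467$)
$s{\left(-15 \right)} \left(-177\right) + a = 2 \left(-15\right) \left(-177\right) - 467 = \left(-30\right) \left(-177\right) - 467 = 5310 - 467 = 4843$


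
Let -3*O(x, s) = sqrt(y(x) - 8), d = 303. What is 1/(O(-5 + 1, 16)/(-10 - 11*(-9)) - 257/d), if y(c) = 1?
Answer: -616816191/523245536 + 2723667*I*sqrt(7)/523245536 ≈ -1.1788 + 0.013772*I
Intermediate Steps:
O(x, s) = -I*sqrt(7)/3 (O(x, s) = -sqrt(1 - 8)/3 = -I*sqrt(7)/3)
1/(O(-5 + 1, 16)/(-10 - 11*(-9)) - 257/d) = 1/((-I*sqrt(7)/3)/(-10 - 11*(-9)) - 257/303) = 1/((-I*sqrt(7)/3)/(-10 + 99) - 257*1/303) = 1/(-I*sqrt(7)/3/89 - 257/303) = 1/(-I*sqrt(7)/3*(1/89) - 257/303) = 1/(-I*sqrt(7)/267 - 257/303) = 1/(-257/303 - I*sqrt(7)/267)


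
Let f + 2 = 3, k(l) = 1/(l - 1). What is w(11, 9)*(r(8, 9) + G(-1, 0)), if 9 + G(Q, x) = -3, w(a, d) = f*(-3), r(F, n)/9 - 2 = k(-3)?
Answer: -45/4 ≈ -11.250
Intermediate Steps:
k(l) = 1/(-1 + l)
f = 1 (f = -2 + 3 = 1)
r(F, n) = 63/4 (r(F, n) = 18 + 9/(-1 - 3) = 18 + 9/(-4) = 18 + 9*(-1/4) = 18 - 9/4 = 63/4)
w(a, d) = -3 (w(a, d) = 1*(-3) = -3)
G(Q, x) = -12 (G(Q, x) = -9 - 3 = -12)
w(11, 9)*(r(8, 9) + G(-1, 0)) = -3*(63/4 - 12) = -3*15/4 = -45/4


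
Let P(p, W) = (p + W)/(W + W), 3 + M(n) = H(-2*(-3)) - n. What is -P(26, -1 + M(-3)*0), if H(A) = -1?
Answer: 25/2 ≈ 12.500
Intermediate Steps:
M(n) = -4 - n (M(n) = -3 + (-1 - n) = -4 - n)
P(p, W) = (W + p)/(2*W) (P(p, W) = (W + p)/((2*W)) = (W + p)*(1/(2*W)) = (W + p)/(2*W))
-P(26, -1 + M(-3)*0) = -((-1 + (-4 - 1*(-3))*0) + 26)/(2*(-1 + (-4 - 1*(-3))*0)) = -((-1 + (-4 + 3)*0) + 26)/(2*(-1 + (-4 + 3)*0)) = -((-1 - 1*0) + 26)/(2*(-1 - 1*0)) = -((-1 + 0) + 26)/(2*(-1 + 0)) = -(-1 + 26)/(2*(-1)) = -(-1)*25/2 = -1*(-25/2) = 25/2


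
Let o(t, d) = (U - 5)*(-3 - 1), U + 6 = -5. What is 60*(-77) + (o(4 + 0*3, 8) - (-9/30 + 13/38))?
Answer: -432824/95 ≈ -4556.0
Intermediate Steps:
U = -11 (U = -6 - 5 = -11)
o(t, d) = 64 (o(t, d) = (-11 - 5)*(-3 - 1) = -16*(-4) = 64)
60*(-77) + (o(4 + 0*3, 8) - (-9/30 + 13/38)) = 60*(-77) + (64 - (-9/30 + 13/38)) = -4620 + (64 - (-9*1/30 + 13*(1/38))) = -4620 + (64 - (-3/10 + 13/38)) = -4620 + (64 - 1*4/95) = -4620 + (64 - 4/95) = -4620 + 6076/95 = -432824/95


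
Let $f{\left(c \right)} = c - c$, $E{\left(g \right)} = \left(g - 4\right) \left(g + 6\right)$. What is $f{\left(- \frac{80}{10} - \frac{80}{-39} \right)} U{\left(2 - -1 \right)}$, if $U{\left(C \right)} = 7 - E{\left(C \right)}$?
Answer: $0$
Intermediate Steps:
$E{\left(g \right)} = \left(-4 + g\right) \left(6 + g\right)$
$f{\left(c \right)} = 0$
$U{\left(C \right)} = 31 - C^{2} - 2 C$ ($U{\left(C \right)} = 7 - \left(-24 + C^{2} + 2 C\right) = 31 - C^{2} - 2 C$)
$f{\left(- \frac{80}{10} - \frac{80}{-39} \right)} U{\left(2 - -1 \right)} = 0 \left(31 - \left(2 - -1\right)^{2} - 2 \left(2 - -1\right)\right) = 0 \left(31 - \left(2 + 1\right)^{2} - 2 \left(2 + 1\right)\right) = 0 \left(31 - 3^{2} - 6\right) = 0 \left(31 - 9 - 6\right) = 0 \cdot 16 = 0$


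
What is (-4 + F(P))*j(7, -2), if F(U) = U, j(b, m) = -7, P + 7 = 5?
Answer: 42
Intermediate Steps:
P = -2 (P = -7 + 5 = -2)
(-4 + F(P))*j(7, -2) = (-4 - 2)*(-7) = -6*(-7) = 42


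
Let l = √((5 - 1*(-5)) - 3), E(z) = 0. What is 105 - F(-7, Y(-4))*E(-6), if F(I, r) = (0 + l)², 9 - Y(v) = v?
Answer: 105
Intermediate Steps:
Y(v) = 9 - v
l = √7 (l = √((5 + 5) - 3) = √(10 - 3) = √7 ≈ 2.6458)
F(I, r) = 7 (F(I, r) = (0 + √7)² = (√7)² = 7)
105 - F(-7, Y(-4))*E(-6) = 105 - 7*0 = 105 - 1*0 = 105 + 0 = 105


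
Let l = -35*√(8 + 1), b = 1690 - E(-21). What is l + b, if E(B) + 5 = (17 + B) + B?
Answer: 1615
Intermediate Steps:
E(B) = 12 + 2*B (E(B) = -5 + ((17 + B) + B) = -5 + (17 + 2*B) = 12 + 2*B)
b = 1720 (b = 1690 - (12 + 2*(-21)) = 1690 - (12 - 42) = 1690 - 1*(-30) = 1690 + 30 = 1720)
l = -105 (l = -35*√9 = -35*3 = -105)
l + b = -105 + 1720 = 1615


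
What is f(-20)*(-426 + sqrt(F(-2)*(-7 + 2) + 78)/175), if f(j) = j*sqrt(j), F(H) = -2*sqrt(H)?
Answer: I*sqrt(5)*(17040 - 8*sqrt(78 + 10*I*sqrt(2))/35) ≈ 0.40755 + 38098.0*I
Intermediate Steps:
f(j) = j**(3/2)
f(-20)*(-426 + sqrt(F(-2)*(-7 + 2) + 78)/175) = (-20)**(3/2)*(-426 + sqrt((-2*I*sqrt(2))*(-7 + 2) + 78)/175) = (-40*I*sqrt(5))*(-426 + sqrt(-2*I*sqrt(2)*(-5) + 78)*(1/175)) = (-40*I*sqrt(5))*(-426 + sqrt(10*I*sqrt(2) + 78)*(1/175)) = (-40*I*sqrt(5))*(-426 + sqrt(78 + 10*I*sqrt(2))*(1/175)) = (-40*I*sqrt(5))*(-426 + sqrt(78 + 10*I*sqrt(2))/175) = -40*I*sqrt(5)*(-426 + sqrt(78 + 10*I*sqrt(2))/175)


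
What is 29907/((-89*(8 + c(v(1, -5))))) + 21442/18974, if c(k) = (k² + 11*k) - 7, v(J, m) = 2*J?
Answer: -28662794/2533029 ≈ -11.316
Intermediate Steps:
c(k) = -7 + k² + 11*k
29907/((-89*(8 + c(v(1, -5))))) + 21442/18974 = 29907/((-89*(8 + (-7 + (2*1)² + 11*(2*1))))) + 21442/18974 = 29907/((-89*(8 + (-7 + 2² + 11*2)))) + 21442*(1/18974) = 29907/((-89*(8 + (-7 + 4 + 22)))) + 10721/9487 = 29907/((-89*(8 + 19))) + 10721/9487 = 29907/((-89*27)) + 10721/9487 = 29907/(-2403) + 10721/9487 = 29907*(-1/2403) + 10721/9487 = -3323/267 + 10721/9487 = -28662794/2533029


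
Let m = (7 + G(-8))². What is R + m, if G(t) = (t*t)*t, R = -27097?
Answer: 227928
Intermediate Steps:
G(t) = t³ (G(t) = t²*t = t³)
m = 255025 (m = (7 + (-8)³)² = (7 - 512)² = (-505)² = 255025)
R + m = -27097 + 255025 = 227928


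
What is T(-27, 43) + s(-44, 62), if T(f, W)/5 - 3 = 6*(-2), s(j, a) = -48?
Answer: -93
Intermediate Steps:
T(f, W) = -45 (T(f, W) = 15 + 5*(6*(-2)) = 15 + 5*(-12) = 15 - 60 = -45)
T(-27, 43) + s(-44, 62) = -45 - 48 = -93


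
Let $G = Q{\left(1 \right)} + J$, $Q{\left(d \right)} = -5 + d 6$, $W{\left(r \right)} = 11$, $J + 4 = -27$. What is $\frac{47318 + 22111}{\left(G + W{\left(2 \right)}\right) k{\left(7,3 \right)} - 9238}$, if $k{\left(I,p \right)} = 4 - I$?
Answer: $- \frac{69429}{9181} \approx -7.5622$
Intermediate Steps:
$J = -31$ ($J = -4 - 27 = -31$)
$Q{\left(d \right)} = -5 + 6 d$
$G = -30$ ($G = \left(-5 + 6 \cdot 1\right) - 31 = \left(-5 + 6\right) - 31 = 1 - 31 = -30$)
$\frac{47318 + 22111}{\left(G + W{\left(2 \right)}\right) k{\left(7,3 \right)} - 9238} = \frac{47318 + 22111}{\left(-30 + 11\right) \left(4 - 7\right) - 9238} = \frac{69429}{- 19 \left(4 - 7\right) - 9238} = \frac{69429}{\left(-19\right) \left(-3\right) - 9238} = \frac{69429}{57 - 9238} = \frac{69429}{-9181} = 69429 \left(- \frac{1}{9181}\right) = - \frac{69429}{9181}$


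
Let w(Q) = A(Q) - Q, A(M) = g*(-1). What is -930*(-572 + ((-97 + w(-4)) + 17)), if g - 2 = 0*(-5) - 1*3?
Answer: 601710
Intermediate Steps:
g = -1 (g = 2 + (0*(-5) - 1*3) = 2 + (0 - 3) = 2 - 3 = -1)
A(M) = 1 (A(M) = -1*(-1) = 1)
w(Q) = 1 - Q
-930*(-572 + ((-97 + w(-4)) + 17)) = -930*(-572 + ((-97 + (1 - 1*(-4))) + 17)) = -930*(-572 + ((-97 + (1 + 4)) + 17)) = -930*(-572 + ((-97 + 5) + 17)) = -930*(-572 + (-92 + 17)) = -930*(-572 - 75) = -930*(-647) = 601710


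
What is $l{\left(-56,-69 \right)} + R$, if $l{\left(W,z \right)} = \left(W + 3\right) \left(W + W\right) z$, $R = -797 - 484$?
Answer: $-410865$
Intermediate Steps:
$R = -1281$ ($R = -797 - 484 = -1281$)
$l{\left(W,z \right)} = 2 W z \left(3 + W\right)$ ($l{\left(W,z \right)} = \left(3 + W\right) 2 W z = 2 W \left(3 + W\right) z = 2 W z \left(3 + W\right)$)
$l{\left(-56,-69 \right)} + R = 2 \left(-56\right) \left(-69\right) \left(3 - 56\right) - 1281 = 2 \left(-56\right) \left(-69\right) \left(-53\right) - 1281 = -409584 - 1281 = -410865$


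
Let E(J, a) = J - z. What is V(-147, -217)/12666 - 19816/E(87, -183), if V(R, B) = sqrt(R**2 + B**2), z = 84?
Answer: -19816/3 + 7*sqrt(1402)/12666 ≈ -6605.3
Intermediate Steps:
E(J, a) = -84 + J (E(J, a) = J - 1*84 = J - 84 = -84 + J)
V(R, B) = sqrt(B**2 + R**2)
V(-147, -217)/12666 - 19816/E(87, -183) = sqrt((-217)**2 + (-147)**2)/12666 - 19816/(-84 + 87) = sqrt(47089 + 21609)*(1/12666) - 19816/3 = sqrt(68698)*(1/12666) - 19816*1/3 = (7*sqrt(1402))*(1/12666) - 19816/3 = 7*sqrt(1402)/12666 - 19816/3 = -19816/3 + 7*sqrt(1402)/12666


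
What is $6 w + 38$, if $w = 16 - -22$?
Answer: $266$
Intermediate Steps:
$w = 38$ ($w = 16 + 22 = 38$)
$6 w + 38 = 6 \cdot 38 + 38 = 228 + 38 = 266$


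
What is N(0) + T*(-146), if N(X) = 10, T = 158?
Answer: -23058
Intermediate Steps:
N(0) + T*(-146) = 10 + 158*(-146) = 10 - 23068 = -23058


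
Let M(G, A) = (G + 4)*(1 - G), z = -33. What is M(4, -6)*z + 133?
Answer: 925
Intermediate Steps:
M(G, A) = (1 - G)*(4 + G) (M(G, A) = (4 + G)*(1 - G) = (1 - G)*(4 + G))
M(4, -6)*z + 133 = (4 - 1*4**2 - 3*4)*(-33) + 133 = (4 - 1*16 - 12)*(-33) + 133 = (4 - 16 - 12)*(-33) + 133 = -24*(-33) + 133 = 792 + 133 = 925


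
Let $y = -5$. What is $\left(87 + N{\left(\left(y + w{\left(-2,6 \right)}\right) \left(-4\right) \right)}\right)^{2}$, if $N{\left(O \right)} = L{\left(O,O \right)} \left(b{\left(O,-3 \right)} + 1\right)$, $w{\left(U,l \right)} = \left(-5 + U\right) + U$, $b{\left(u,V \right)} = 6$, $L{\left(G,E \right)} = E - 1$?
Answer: $222784$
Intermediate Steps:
$L{\left(G,E \right)} = -1 + E$
$w{\left(U,l \right)} = -5 + 2 U$
$N{\left(O \right)} = -7 + 7 O$ ($N{\left(O \right)} = \left(-1 + O\right) \left(6 + 1\right) = \left(-1 + O\right) 7 = -7 + 7 O$)
$\left(87 + N{\left(\left(y + w{\left(-2,6 \right)}\right) \left(-4\right) \right)}\right)^{2} = \left(87 - \left(7 - 7 \left(-5 + \left(-5 + 2 \left(-2\right)\right)\right) \left(-4\right)\right)\right)^{2} = \left(87 - \left(7 - 7 \left(-5 - 9\right) \left(-4\right)\right)\right)^{2} = \left(87 - \left(7 - 7 \left(\left(-14\right) \left(-4\right)\right)\right)\right)^{2} = \left(87 + \left(-7 + 7 \cdot 56\right)\right)^{2} = \left(87 + \left(-7 + 392\right)\right)^{2} = \left(87 + 385\right)^{2} = 472^{2} = 222784$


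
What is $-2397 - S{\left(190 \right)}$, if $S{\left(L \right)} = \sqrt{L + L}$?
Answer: $-2397 - 2 \sqrt{95} \approx -2416.5$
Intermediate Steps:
$S{\left(L \right)} = \sqrt{2} \sqrt{L}$ ($S{\left(L \right)} = \sqrt{2 L} = \sqrt{2} \sqrt{L}$)
$-2397 - S{\left(190 \right)} = -2397 - \sqrt{2} \sqrt{190} = -2397 - 2 \sqrt{95}$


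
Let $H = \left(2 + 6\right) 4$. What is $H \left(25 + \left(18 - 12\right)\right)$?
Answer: $992$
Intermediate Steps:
$H = 32$ ($H = 8 \cdot 4 = 32$)
$H \left(25 + \left(18 - 12\right)\right) = 32 \left(25 + \left(18 - 12\right)\right) = 32 \left(25 + 6\right) = 32 \cdot 31 = 992$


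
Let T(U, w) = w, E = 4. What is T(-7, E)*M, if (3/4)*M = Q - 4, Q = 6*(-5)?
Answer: -544/3 ≈ -181.33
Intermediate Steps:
Q = -30
M = -136/3 (M = 4*(-30 - 4)/3 = (4/3)*(-34) = -136/3 ≈ -45.333)
T(-7, E)*M = 4*(-136/3) = -544/3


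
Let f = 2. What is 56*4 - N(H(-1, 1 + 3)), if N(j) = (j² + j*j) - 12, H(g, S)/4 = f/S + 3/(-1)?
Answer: 36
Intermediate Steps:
H(g, S) = -12 + 8/S (H(g, S) = 4*(2/S + 3/(-1)) = 4*(2/S + 3*(-1)) = 4*(2/S - 3) = 4*(-3 + 2/S) = -12 + 8/S)
N(j) = -12 + 2*j² (N(j) = (j² + j²) - 12 = 2*j² - 12 = -12 + 2*j²)
56*4 - N(H(-1, 1 + 3)) = 56*4 - (-12 + 2*(-12 + 8/(1 + 3))²) = 224 - (-12 + 2*(-12 + 8/4)²) = 224 - (-12 + 2*(-12 + 8*(¼))²) = 224 - (-12 + 2*(-12 + 2)²) = 224 - (-12 + 2*(-10)²) = 224 - (-12 + 2*100) = 224 - (-12 + 200) = 224 - 1*188 = 224 - 188 = 36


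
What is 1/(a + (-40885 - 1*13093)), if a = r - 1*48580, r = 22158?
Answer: -1/80400 ≈ -1.2438e-5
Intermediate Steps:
a = -26422 (a = 22158 - 1*48580 = 22158 - 48580 = -26422)
1/(a + (-40885 - 1*13093)) = 1/(-26422 + (-40885 - 1*13093)) = 1/(-26422 + (-40885 - 13093)) = 1/(-26422 - 53978) = 1/(-80400) = -1/80400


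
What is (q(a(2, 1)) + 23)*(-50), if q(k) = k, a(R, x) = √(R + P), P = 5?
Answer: -1150 - 50*√7 ≈ -1282.3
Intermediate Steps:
a(R, x) = √(5 + R) (a(R, x) = √(R + 5) = √(5 + R))
(q(a(2, 1)) + 23)*(-50) = (√(5 + 2) + 23)*(-50) = (√7 + 23)*(-50) = (23 + √7)*(-50) = -1150 - 50*√7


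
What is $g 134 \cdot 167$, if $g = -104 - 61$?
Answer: $-3692370$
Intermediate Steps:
$g = -165$
$g 134 \cdot 167 = \left(-165\right) 134 \cdot 167 = \left(-22110\right) 167 = -3692370$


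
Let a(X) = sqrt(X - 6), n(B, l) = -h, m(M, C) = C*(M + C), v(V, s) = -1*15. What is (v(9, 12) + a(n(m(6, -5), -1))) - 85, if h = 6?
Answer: -100 + 2*I*sqrt(3) ≈ -100.0 + 3.4641*I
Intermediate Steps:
v(V, s) = -15
m(M, C) = C*(C + M)
n(B, l) = -6 (n(B, l) = -1*6 = -6)
a(X) = sqrt(-6 + X)
(v(9, 12) + a(n(m(6, -5), -1))) - 85 = (-15 + sqrt(-6 - 6)) - 85 = (-15 + sqrt(-12)) - 85 = (-15 + 2*I*sqrt(3)) - 85 = -100 + 2*I*sqrt(3)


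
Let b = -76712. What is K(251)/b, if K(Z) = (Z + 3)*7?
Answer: -889/38356 ≈ -0.023178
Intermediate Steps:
K(Z) = 21 + 7*Z (K(Z) = (3 + Z)*7 = 21 + 7*Z)
K(251)/b = (21 + 7*251)/(-76712) = (21 + 1757)*(-1/76712) = 1778*(-1/76712) = -889/38356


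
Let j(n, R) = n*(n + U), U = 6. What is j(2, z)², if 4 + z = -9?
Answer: 256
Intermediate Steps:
z = -13 (z = -4 - 9 = -13)
j(n, R) = n*(6 + n) (j(n, R) = n*(n + 6) = n*(6 + n))
j(2, z)² = (2*(6 + 2))² = (2*8)² = 16² = 256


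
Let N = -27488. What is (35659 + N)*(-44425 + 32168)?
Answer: -100151947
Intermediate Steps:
(35659 + N)*(-44425 + 32168) = (35659 - 27488)*(-44425 + 32168) = 8171*(-12257) = -100151947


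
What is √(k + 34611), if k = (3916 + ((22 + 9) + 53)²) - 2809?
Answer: √42774 ≈ 206.82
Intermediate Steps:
k = 8163 (k = (3916 + (31 + 53)²) - 2809 = (3916 + 84²) - 2809 = (3916 + 7056) - 2809 = 10972 - 2809 = 8163)
√(k + 34611) = √(8163 + 34611) = √42774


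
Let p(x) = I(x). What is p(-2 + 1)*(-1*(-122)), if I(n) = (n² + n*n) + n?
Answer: 122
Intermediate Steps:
I(n) = n + 2*n² (I(n) = (n² + n²) + n = 2*n² + n = n + 2*n²)
p(x) = x*(1 + 2*x)
p(-2 + 1)*(-1*(-122)) = ((-2 + 1)*(1 + 2*(-2 + 1)))*(-1*(-122)) = -(1 + 2*(-1))*122 = -(1 - 2)*122 = -1*(-1)*122 = 1*122 = 122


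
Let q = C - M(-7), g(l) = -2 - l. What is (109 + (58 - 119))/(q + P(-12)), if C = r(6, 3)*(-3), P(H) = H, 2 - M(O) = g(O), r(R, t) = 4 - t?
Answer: -4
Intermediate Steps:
M(O) = 4 + O (M(O) = 2 - (-2 - O) = 2 + (2 + O) = 4 + O)
C = -3 (C = (4 - 1*3)*(-3) = (4 - 3)*(-3) = 1*(-3) = -3)
q = 0 (q = -3 - (4 - 7) = -3 - 1*(-3) = -3 + 3 = 0)
(109 + (58 - 119))/(q + P(-12)) = (109 + (58 - 119))/(0 - 12) = (109 - 61)/(-12) = 48*(-1/12) = -4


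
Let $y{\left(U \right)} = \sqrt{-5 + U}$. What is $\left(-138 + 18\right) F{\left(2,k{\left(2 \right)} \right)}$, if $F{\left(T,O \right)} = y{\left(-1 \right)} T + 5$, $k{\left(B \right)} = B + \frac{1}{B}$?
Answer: $-600 - 240 i \sqrt{6} \approx -600.0 - 587.88 i$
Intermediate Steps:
$F{\left(T,O \right)} = 5 + i T \sqrt{6}$ ($F{\left(T,O \right)} = \sqrt{-5 - 1} T + 5 = \sqrt{-6} T + 5 = i \sqrt{6} T + 5 = i T \sqrt{6} + 5 = 5 + i T \sqrt{6}$)
$\left(-138 + 18\right) F{\left(2,k{\left(2 \right)} \right)} = \left(-138 + 18\right) \left(5 + i 2 \sqrt{6}\right) = - 120 \left(5 + 2 i \sqrt{6}\right) = -600 - 240 i \sqrt{6}$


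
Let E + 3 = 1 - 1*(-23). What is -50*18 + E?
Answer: -879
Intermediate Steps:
E = 21 (E = -3 + (1 - 1*(-23)) = -3 + (1 + 23) = -3 + 24 = 21)
-50*18 + E = -50*18 + 21 = -900 + 21 = -879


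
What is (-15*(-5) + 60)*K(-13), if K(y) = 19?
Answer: 2565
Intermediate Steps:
(-15*(-5) + 60)*K(-13) = (-15*(-5) + 60)*19 = (75 + 60)*19 = 135*19 = 2565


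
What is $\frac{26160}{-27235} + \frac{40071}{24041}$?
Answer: $\frac{92484225}{130951327} \approx 0.70625$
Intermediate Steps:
$\frac{26160}{-27235} + \frac{40071}{24041} = 26160 \left(- \frac{1}{27235}\right) + 40071 \cdot \frac{1}{24041} = - \frac{5232}{5447} + \frac{40071}{24041} = \frac{92484225}{130951327}$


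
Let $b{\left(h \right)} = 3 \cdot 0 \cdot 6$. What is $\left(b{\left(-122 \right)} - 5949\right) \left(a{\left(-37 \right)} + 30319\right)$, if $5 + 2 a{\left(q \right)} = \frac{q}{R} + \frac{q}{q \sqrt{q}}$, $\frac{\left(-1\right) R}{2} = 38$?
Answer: $- \frac{27413854605}{152} + \frac{5949 i \sqrt{37}}{74} \approx -1.8035 \cdot 10^{8} + 489.0 i$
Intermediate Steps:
$R = -76$ ($R = \left(-2\right) 38 = -76$)
$b{\left(h \right)} = 0$ ($b{\left(h \right)} = 0 \cdot 6 = 0$)
$a{\left(q \right)} = - \frac{5}{2} + \frac{1}{2 \sqrt{q}} - \frac{q}{152}$ ($a{\left(q \right)} = - \frac{5}{2} + \frac{\frac{q}{-76} + \frac{q}{q \sqrt{q}}}{2} = - \frac{5}{2} + \frac{q \left(- \frac{1}{76}\right) + \frac{q}{q^{\frac{3}{2}}}}{2} = - \frac{5}{2} + \frac{- \frac{q}{76} + \frac{q}{q^{\frac{3}{2}}}}{2} = - \frac{5}{2} + \frac{- \frac{q}{76} + \frac{1}{\sqrt{q}}}{2} = - \frac{5}{2} + \frac{\frac{1}{\sqrt{q}} - \frac{q}{76}}{2} = - \frac{5}{2} - \left(- \frac{1}{2 \sqrt{q}} + \frac{q}{152}\right) = - \frac{5}{2} + \frac{1}{2 \sqrt{q}} - \frac{q}{152}$)
$\left(b{\left(-122 \right)} - 5949\right) \left(a{\left(-37 \right)} + 30319\right) = \left(0 - 5949\right) \left(\left(- \frac{5}{2} + \frac{1}{2 i \sqrt{37}} - - \frac{37}{152}\right) + 30319\right) = - 5949 \left(\left(- \frac{5}{2} + \frac{\left(- \frac{1}{37}\right) i \sqrt{37}}{2} + \frac{37}{152}\right) + 30319\right) = - 5949 \left(\left(- \frac{5}{2} - \frac{i \sqrt{37}}{74} + \frac{37}{152}\right) + 30319\right) = - 5949 \left(\left(- \frac{343}{152} - \frac{i \sqrt{37}}{74}\right) + 30319\right) = - 5949 \left(\frac{4608145}{152} - \frac{i \sqrt{37}}{74}\right) = - \frac{27413854605}{152} + \frac{5949 i \sqrt{37}}{74}$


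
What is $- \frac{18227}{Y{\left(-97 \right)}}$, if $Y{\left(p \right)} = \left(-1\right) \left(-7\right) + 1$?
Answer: $- \frac{18227}{8} \approx -2278.4$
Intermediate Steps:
$Y{\left(p \right)} = 8$ ($Y{\left(p \right)} = 7 + 1 = 8$)
$- \frac{18227}{Y{\left(-97 \right)}} = - \frac{18227}{8}$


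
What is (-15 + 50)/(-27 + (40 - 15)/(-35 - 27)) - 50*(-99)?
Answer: 8407880/1699 ≈ 4948.7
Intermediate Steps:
(-15 + 50)/(-27 + (40 - 15)/(-35 - 27)) - 50*(-99) = 35/(-27 + 25/(-62)) + 4950 = 35/(-27 + 25*(-1/62)) + 4950 = 35/(-27 - 25/62) + 4950 = 35/(-1699/62) + 4950 = 35*(-62/1699) + 4950 = -2170/1699 + 4950 = 8407880/1699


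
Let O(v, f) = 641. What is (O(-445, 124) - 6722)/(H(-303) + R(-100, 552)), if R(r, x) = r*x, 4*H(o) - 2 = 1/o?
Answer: 7370172/66901795 ≈ 0.11016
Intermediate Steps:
H(o) = ½ + 1/(4*o)
(O(-445, 124) - 6722)/(H(-303) + R(-100, 552)) = (641 - 6722)/((¼)*(1 + 2*(-303))/(-303) - 100*552) = -6081/((¼)*(-1/303)*(1 - 606) - 55200) = -6081/((¼)*(-1/303)*(-605) - 55200) = -6081/(605/1212 - 55200) = -6081/(-66901795/1212) = -6081*(-1212/66901795) = 7370172/66901795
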